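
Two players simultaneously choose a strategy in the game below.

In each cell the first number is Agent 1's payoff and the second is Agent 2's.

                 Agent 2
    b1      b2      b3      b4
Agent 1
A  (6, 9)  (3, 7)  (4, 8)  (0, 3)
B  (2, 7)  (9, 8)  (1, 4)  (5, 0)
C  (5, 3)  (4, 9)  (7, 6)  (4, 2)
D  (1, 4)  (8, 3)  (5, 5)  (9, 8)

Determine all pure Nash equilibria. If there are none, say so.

Agent 1 against b1: payoffs 6, 2, 5, 1 → best response A.
Agent 1 against b2: payoffs 3, 9, 4, 8 → best response B.
Agent 1 against b3: payoffs 4, 1, 7, 5 → best response C.
Agent 1 against b4: payoffs 0, 5, 4, 9 → best response D.
Agent 2 against A: payoffs 9, 7, 8, 3 → best response b1.
Agent 2 against B: payoffs 7, 8, 4, 0 → best response b2.
Agent 2 against C: payoffs 3, 9, 6, 2 → best response b2.
Agent 2 against D: payoffs 4, 3, 5, 8 → best response b4.
Mutual best responses: (A, b1); (B, b2); (D, b4).

(A, b1), (B, b2), (D, b4)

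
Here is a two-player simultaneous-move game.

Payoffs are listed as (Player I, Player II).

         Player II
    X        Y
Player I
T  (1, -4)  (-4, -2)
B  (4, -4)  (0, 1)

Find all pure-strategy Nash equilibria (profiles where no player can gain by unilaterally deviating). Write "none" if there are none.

The unique pure-strategy Nash equilibrium is (B, Y).

Mark each player's best response to every combination of opponents' strategies; a profile where every player is best-responding is a pure Nash equilibrium.
Player I against X: payoffs 1, 4 → best response B.
Player I against Y: payoffs -4, 0 → best response B.
Player II against T: payoffs -4, -2 → best response Y.
Player II against B: payoffs -4, 1 → best response Y.
Mutual best responses: (B, Y).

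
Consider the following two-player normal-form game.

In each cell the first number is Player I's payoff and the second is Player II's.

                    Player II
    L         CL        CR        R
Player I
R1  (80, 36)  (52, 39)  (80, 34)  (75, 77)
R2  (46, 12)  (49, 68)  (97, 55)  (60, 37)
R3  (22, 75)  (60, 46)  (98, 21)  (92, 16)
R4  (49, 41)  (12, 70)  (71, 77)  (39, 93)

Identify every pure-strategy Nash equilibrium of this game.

Player I against L: payoffs 80, 46, 22, 49 → best response R1.
Player I against CL: payoffs 52, 49, 60, 12 → best response R3.
Player I against CR: payoffs 80, 97, 98, 71 → best response R3.
Player I against R: payoffs 75, 60, 92, 39 → best response R3.
Player II against R1: payoffs 36, 39, 34, 77 → best response R.
Player II against R2: payoffs 12, 68, 55, 37 → best response CL.
Player II against R3: payoffs 75, 46, 21, 16 → best response L.
Player II against R4: payoffs 41, 70, 77, 93 → best response R.
No profile is a mutual best response for all players.

There is no pure-strategy Nash equilibrium.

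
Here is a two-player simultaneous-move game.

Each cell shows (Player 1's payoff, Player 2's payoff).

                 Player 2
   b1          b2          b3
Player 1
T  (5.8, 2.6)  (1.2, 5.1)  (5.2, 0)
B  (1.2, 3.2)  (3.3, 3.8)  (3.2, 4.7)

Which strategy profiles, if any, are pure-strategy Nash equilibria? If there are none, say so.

none

Player 1 against b1: payoffs 5.8, 1.2 → best response T.
Player 1 against b2: payoffs 1.2, 3.3 → best response B.
Player 1 against b3: payoffs 5.2, 3.2 → best response T.
Player 2 against T: payoffs 2.6, 5.1, 0 → best response b2.
Player 2 against B: payoffs 3.2, 3.8, 4.7 → best response b3.
No profile is a mutual best response for all players.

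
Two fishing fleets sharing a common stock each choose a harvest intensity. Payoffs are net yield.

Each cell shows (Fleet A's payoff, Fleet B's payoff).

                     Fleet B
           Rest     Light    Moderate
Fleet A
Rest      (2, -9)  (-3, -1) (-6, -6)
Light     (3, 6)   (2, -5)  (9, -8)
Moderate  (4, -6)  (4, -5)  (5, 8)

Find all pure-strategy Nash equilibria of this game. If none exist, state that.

Fleet A against Rest: payoffs 2, 3, 4 → best response Moderate.
Fleet A against Light: payoffs -3, 2, 4 → best response Moderate.
Fleet A against Moderate: payoffs -6, 9, 5 → best response Light.
Fleet B against Rest: payoffs -9, -1, -6 → best response Light.
Fleet B against Light: payoffs 6, -5, -8 → best response Rest.
Fleet B against Moderate: payoffs -6, -5, 8 → best response Moderate.
No profile is a mutual best response for all players.

none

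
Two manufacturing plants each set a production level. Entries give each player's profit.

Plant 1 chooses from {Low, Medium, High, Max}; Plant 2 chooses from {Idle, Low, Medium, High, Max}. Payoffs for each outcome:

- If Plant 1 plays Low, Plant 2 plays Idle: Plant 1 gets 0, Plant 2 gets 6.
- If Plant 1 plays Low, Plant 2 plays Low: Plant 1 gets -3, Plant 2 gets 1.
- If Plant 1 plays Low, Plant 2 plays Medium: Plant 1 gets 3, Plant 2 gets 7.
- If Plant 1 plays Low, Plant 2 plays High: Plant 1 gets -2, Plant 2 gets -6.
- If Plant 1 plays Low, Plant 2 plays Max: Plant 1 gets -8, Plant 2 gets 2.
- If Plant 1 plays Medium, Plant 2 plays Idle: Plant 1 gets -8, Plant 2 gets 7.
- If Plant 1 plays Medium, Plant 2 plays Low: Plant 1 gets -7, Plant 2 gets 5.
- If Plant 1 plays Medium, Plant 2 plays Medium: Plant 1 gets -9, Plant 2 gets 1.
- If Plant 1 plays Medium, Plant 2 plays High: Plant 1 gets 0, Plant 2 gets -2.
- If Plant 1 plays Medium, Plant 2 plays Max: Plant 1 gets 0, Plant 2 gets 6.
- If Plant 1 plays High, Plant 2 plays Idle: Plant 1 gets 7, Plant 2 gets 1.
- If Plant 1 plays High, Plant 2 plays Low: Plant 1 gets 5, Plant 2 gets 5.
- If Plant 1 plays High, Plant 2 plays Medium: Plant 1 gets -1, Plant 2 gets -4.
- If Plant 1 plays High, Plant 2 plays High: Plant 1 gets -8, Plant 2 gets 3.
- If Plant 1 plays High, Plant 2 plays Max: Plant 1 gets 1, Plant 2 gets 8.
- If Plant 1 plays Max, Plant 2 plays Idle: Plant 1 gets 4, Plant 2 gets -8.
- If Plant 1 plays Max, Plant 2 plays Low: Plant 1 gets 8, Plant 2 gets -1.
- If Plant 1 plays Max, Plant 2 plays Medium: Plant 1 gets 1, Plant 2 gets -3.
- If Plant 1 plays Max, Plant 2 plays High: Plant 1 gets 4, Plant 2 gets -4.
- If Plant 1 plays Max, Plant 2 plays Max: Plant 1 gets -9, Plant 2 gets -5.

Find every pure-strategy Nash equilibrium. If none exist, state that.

The pure Nash equilibria are (Low, Medium) and (High, Max) and (Max, Low).

Plant 1 against Idle: payoffs 0, -8, 7, 4 → best response High.
Plant 1 against Low: payoffs -3, -7, 5, 8 → best response Max.
Plant 1 against Medium: payoffs 3, -9, -1, 1 → best response Low.
Plant 1 against High: payoffs -2, 0, -8, 4 → best response Max.
Plant 1 against Max: payoffs -8, 0, 1, -9 → best response High.
Plant 2 against Low: payoffs 6, 1, 7, -6, 2 → best response Medium.
Plant 2 against Medium: payoffs 7, 5, 1, -2, 6 → best response Idle.
Plant 2 against High: payoffs 1, 5, -4, 3, 8 → best response Max.
Plant 2 against Max: payoffs -8, -1, -3, -4, -5 → best response Low.
Mutual best responses: (Low, Medium); (High, Max); (Max, Low).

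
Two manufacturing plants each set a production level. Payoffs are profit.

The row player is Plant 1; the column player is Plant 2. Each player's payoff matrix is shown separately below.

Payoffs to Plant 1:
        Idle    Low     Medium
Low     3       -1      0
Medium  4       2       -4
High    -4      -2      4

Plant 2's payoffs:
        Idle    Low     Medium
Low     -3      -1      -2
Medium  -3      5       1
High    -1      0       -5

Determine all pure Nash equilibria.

The unique pure-strategy Nash equilibrium is (Medium, Low).

Mark each player's best response to every combination of opponents' strategies; a profile where every player is best-responding is a pure Nash equilibrium.
Plant 1 against Idle: payoffs 3, 4, -4 → best response Medium.
Plant 1 against Low: payoffs -1, 2, -2 → best response Medium.
Plant 1 against Medium: payoffs 0, -4, 4 → best response High.
Plant 2 against Low: payoffs -3, -1, -2 → best response Low.
Plant 2 against Medium: payoffs -3, 5, 1 → best response Low.
Plant 2 against High: payoffs -1, 0, -5 → best response Low.
Mutual best responses: (Medium, Low).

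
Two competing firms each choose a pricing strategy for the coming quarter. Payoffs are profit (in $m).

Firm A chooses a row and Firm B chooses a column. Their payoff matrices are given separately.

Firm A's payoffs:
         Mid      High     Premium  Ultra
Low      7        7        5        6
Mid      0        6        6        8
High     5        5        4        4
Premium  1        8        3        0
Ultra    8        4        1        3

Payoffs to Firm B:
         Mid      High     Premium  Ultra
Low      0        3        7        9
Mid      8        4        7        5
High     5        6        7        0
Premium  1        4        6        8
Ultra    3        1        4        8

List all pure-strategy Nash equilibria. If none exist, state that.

Firm A against Mid: payoffs 7, 0, 5, 1, 8 → best response Ultra.
Firm A against High: payoffs 7, 6, 5, 8, 4 → best response Premium.
Firm A against Premium: payoffs 5, 6, 4, 3, 1 → best response Mid.
Firm A against Ultra: payoffs 6, 8, 4, 0, 3 → best response Mid.
Firm B against Low: payoffs 0, 3, 7, 9 → best response Ultra.
Firm B against Mid: payoffs 8, 4, 7, 5 → best response Mid.
Firm B against High: payoffs 5, 6, 7, 0 → best response Premium.
Firm B against Premium: payoffs 1, 4, 6, 8 → best response Ultra.
Firm B against Ultra: payoffs 3, 1, 4, 8 → best response Ultra.
No profile is a mutual best response for all players.

This game has no pure Nash equilibrium.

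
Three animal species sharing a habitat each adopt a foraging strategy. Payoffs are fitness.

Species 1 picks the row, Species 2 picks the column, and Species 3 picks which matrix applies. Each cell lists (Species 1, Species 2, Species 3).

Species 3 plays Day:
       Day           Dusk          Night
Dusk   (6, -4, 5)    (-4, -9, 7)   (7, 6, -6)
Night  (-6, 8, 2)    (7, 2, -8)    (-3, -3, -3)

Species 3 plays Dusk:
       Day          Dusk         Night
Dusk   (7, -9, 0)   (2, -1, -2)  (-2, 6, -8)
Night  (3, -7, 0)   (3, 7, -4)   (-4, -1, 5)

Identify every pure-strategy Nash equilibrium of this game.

(Dusk, Night, Day), (Night, Dusk, Dusk)

Check each profile: it is a Nash equilibrium iff no player can strictly gain by switching unilaterally.
(Dusk, Day, Day): Species 2 can switch to Night (-4 → 6). Not NE.
(Dusk, Day, Dusk): Species 2 can switch to Dusk (-9 → -1). Not NE.
(Dusk, Dusk, Day): Species 1 can switch to Night (-4 → 7). Not NE.
(Dusk, Dusk, Dusk): Species 1 can switch to Night (2 → 3). Not NE.
(Dusk, Night, Day): Species 1 gets 7, best alternative -3; Species 2 gets 6, best alternative -4; Species 3 gets -6, best alternative -8. No profitable deviation — NE.
(Dusk, Night, Dusk): Species 3 can switch to Day (-8 → -6). Not NE.
(Night, Day, Day): Species 1 can switch to Dusk (-6 → 6). Not NE.
(Night, Day, Dusk): Species 1 can switch to Dusk (3 → 7). Not NE.
(Night, Dusk, Day): Species 2 can switch to Day (2 → 8). Not NE.
(Night, Dusk, Dusk): Species 1 gets 3, best alternative 2; Species 2 gets 7, best alternative -1; Species 3 gets -4, best alternative -8. No profitable deviation — NE.
(Night, Night, Day): Species 1 can switch to Dusk (-3 → 7). Not NE.
(Night, Night, Dusk): Species 1 can switch to Dusk (-4 → -2). Not NE.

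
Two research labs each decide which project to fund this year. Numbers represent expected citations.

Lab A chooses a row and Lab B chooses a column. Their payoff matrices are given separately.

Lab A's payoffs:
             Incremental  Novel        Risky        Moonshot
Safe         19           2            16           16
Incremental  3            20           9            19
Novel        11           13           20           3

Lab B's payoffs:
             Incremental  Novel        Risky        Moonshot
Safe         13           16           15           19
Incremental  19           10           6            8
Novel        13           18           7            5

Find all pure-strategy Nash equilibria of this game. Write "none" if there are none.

none

For each strategy profile, look for a profitable unilateral deviation.
(Safe, Incremental): Lab B can switch to Novel (13 → 16). Not NE.
(Safe, Novel): Lab A can switch to Incremental (2 → 20). Not NE.
(Safe, Risky): Lab A can switch to Novel (16 → 20). Not NE.
(Safe, Moonshot): Lab A can switch to Incremental (16 → 19). Not NE.
(Incremental, Incremental): Lab A can switch to Safe (3 → 19). Not NE.
(Incremental, Novel): Lab B can switch to Incremental (10 → 19). Not NE.
(The remaining 6 profiles each have a profitable deviation by the same check.)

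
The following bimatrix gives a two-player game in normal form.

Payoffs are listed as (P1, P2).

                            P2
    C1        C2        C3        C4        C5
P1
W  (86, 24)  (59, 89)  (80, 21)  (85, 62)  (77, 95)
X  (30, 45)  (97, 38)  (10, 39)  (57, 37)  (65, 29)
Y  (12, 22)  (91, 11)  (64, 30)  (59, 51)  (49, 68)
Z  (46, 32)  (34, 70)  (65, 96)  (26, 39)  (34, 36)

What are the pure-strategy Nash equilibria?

The unique pure-strategy Nash equilibrium is (W, C5).

(W, C1): P2 can switch to C2 (24 → 89). Not NE.
(W, C2): P1 can switch to X (59 → 97). Not NE.
(W, C3): P2 can switch to C1 (21 → 24). Not NE.
(W, C4): P2 can switch to C2 (62 → 89). Not NE.
(W, C5): P1 gets 77, best alternative 65; P2 gets 95, best alternative 89. No profitable deviation — NE.
(X, C1): P1 can switch to W (30 → 86). Not NE.
(X, C2): P2 can switch to C1 (38 → 45). Not NE.
(The remaining 13 profiles each have a profitable deviation by the same check.)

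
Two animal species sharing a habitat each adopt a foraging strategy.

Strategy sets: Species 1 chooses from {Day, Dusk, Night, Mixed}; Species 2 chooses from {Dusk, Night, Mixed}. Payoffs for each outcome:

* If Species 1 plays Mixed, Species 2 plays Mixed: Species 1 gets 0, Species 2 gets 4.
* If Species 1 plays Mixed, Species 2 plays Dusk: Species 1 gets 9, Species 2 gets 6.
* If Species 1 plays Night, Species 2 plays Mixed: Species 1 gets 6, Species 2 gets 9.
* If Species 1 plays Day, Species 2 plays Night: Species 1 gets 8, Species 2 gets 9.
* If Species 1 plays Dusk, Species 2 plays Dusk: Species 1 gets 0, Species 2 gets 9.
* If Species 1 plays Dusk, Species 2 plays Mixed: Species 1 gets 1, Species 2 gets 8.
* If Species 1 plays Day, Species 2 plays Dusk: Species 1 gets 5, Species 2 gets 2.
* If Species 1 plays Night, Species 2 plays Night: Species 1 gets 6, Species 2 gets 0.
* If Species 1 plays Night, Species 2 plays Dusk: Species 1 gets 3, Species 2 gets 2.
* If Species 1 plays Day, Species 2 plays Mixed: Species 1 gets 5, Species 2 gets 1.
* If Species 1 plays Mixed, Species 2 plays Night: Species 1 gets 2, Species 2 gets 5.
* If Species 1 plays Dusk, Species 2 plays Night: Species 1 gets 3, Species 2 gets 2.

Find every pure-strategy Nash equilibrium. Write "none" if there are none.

(Day, Dusk): Species 1 can switch to Mixed (5 → 9). Not NE.
(Day, Night): Species 1 gets 8, best alternative 6; Species 2 gets 9, best alternative 2. No profitable deviation — NE.
(Day, Mixed): Species 1 can switch to Night (5 → 6). Not NE.
(Dusk, Dusk): Species 1 can switch to Day (0 → 5). Not NE.
(Dusk, Night): Species 1 can switch to Day (3 → 8). Not NE.
(Dusk, Mixed): Species 1 can switch to Day (1 → 5). Not NE.
(Night, Dusk): Species 1 can switch to Day (3 → 5). Not NE.
(Night, Night): Species 1 can switch to Day (6 → 8). Not NE.
(Night, Mixed): Species 1 gets 6, best alternative 5; Species 2 gets 9, best alternative 2. No profitable deviation — NE.
(Mixed, Dusk): Species 1 gets 9, best alternative 5; Species 2 gets 6, best alternative 5. No profitable deviation — NE.
(Mixed, Night): Species 1 can switch to Day (2 → 8). Not NE.
(The remaining 1 profile has a profitable deviation by the same check.)

The pure Nash equilibria are (Day, Night) and (Night, Mixed) and (Mixed, Dusk).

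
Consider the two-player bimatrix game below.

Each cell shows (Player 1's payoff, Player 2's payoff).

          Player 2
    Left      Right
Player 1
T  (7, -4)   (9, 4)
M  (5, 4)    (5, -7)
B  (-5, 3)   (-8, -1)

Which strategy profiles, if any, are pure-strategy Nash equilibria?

Pure NE: (T, Right)

Player 1 against Left: payoffs 7, 5, -5 → best response T.
Player 1 against Right: payoffs 9, 5, -8 → best response T.
Player 2 against T: payoffs -4, 4 → best response Right.
Player 2 against M: payoffs 4, -7 → best response Left.
Player 2 against B: payoffs 3, -1 → best response Left.
Mutual best responses: (T, Right).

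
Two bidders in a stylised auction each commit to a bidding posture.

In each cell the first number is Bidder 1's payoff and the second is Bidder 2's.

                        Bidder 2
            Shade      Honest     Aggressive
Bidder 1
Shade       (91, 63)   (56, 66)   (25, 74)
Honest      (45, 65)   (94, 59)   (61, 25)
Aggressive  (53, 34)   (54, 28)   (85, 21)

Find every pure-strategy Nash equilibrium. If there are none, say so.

none

Bidder 1 against Shade: payoffs 91, 45, 53 → best response Shade.
Bidder 1 against Honest: payoffs 56, 94, 54 → best response Honest.
Bidder 1 against Aggressive: payoffs 25, 61, 85 → best response Aggressive.
Bidder 2 against Shade: payoffs 63, 66, 74 → best response Aggressive.
Bidder 2 against Honest: payoffs 65, 59, 25 → best response Shade.
Bidder 2 against Aggressive: payoffs 34, 28, 21 → best response Shade.
No profile is a mutual best response for all players.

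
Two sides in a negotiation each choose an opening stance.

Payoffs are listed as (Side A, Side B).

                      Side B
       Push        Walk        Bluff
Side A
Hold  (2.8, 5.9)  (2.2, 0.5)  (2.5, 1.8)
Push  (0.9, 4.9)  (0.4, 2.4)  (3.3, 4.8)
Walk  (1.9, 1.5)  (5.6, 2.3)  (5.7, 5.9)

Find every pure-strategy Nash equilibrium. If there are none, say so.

Side A against Push: payoffs 2.8, 0.9, 1.9 → best response Hold.
Side A against Walk: payoffs 2.2, 0.4, 5.6 → best response Walk.
Side A against Bluff: payoffs 2.5, 3.3, 5.7 → best response Walk.
Side B against Hold: payoffs 5.9, 0.5, 1.8 → best response Push.
Side B against Push: payoffs 4.9, 2.4, 4.8 → best response Push.
Side B against Walk: payoffs 1.5, 2.3, 5.9 → best response Bluff.
Mutual best responses: (Hold, Push); (Walk, Bluff).

The pure Nash equilibria are (Hold, Push); (Walk, Bluff).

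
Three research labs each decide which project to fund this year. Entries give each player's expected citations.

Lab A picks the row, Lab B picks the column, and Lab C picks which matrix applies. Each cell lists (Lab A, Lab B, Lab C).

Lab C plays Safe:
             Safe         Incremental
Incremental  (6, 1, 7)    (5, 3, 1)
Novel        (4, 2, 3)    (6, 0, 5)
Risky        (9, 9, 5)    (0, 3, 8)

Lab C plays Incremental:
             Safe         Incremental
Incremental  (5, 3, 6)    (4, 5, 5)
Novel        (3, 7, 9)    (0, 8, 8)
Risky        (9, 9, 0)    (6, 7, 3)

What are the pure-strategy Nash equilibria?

Pure NE: (Risky, Safe, Safe)

Lab A against (Safe, Safe): payoffs 6, 4, 9 → best response Risky.
Lab A against (Safe, Incremental): payoffs 5, 3, 9 → best response Risky.
Lab A against (Incremental, Safe): payoffs 5, 6, 0 → best response Novel.
Lab A against (Incremental, Incremental): payoffs 4, 0, 6 → best response Risky.
Lab B against (Incremental, Safe): payoffs 1, 3 → best response Incremental.
Lab B against (Incremental, Incremental): payoffs 3, 5 → best response Incremental.
Lab B against (Novel, Safe): payoffs 2, 0 → best response Safe.
Lab B against (Novel, Incremental): payoffs 7, 8 → best response Incremental.
Lab B against (Risky, Safe): payoffs 9, 3 → best response Safe.
Lab B against (Risky, Incremental): payoffs 9, 7 → best response Safe.
Lab C against (Incremental, Safe): payoffs 7, 6 → best response Safe.
Lab C against (Incremental, Incremental): payoffs 1, 5 → best response Incremental.
Lab C against (Novel, Safe): payoffs 3, 9 → best response Incremental.
Lab C against (Novel, Incremental): payoffs 5, 8 → best response Incremental.
Lab C against (Risky, Safe): payoffs 5, 0 → best response Safe.
Lab C against (Risky, Incremental): payoffs 8, 3 → best response Safe.
Mutual best responses: (Risky, Safe, Safe).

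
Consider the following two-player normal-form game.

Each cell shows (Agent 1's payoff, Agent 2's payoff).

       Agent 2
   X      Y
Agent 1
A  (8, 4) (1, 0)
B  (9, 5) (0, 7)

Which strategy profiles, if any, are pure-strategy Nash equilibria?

There is no pure-strategy Nash equilibrium.

(A, X): Agent 1 can switch to B (8 → 9). Not NE.
(A, Y): Agent 2 can switch to X (0 → 4). Not NE.
(B, X): Agent 2 can switch to Y (5 → 7). Not NE.
(B, Y): Agent 1 can switch to A (0 → 1). Not NE.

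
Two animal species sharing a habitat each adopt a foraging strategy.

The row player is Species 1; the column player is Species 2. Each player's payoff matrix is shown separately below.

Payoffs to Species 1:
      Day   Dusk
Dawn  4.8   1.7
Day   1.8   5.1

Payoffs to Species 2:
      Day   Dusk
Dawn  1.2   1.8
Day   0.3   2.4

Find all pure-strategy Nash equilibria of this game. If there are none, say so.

For each player, find the best response to each opponent profile; mutual best responses are the pure NE.
Species 1 against Day: payoffs 4.8, 1.8 → best response Dawn.
Species 1 against Dusk: payoffs 1.7, 5.1 → best response Day.
Species 2 against Dawn: payoffs 1.2, 1.8 → best response Dusk.
Species 2 against Day: payoffs 0.3, 2.4 → best response Dusk.
Mutual best responses: (Day, Dusk).

Pure NE: (Day, Dusk)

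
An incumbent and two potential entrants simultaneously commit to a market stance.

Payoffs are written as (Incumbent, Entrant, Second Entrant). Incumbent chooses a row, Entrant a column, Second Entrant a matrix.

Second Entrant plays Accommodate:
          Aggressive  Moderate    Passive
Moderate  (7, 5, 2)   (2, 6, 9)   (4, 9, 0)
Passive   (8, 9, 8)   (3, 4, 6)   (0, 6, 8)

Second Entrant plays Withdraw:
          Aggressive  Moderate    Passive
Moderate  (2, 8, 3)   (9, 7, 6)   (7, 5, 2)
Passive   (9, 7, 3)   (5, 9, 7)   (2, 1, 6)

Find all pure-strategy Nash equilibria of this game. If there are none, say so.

Pure NE: (Passive, Aggressive, Accommodate)

(Moderate, Aggressive, Accommodate): Incumbent can switch to Passive (7 → 8). Not NE.
(Moderate, Aggressive, Withdraw): Incumbent can switch to Passive (2 → 9). Not NE.
(Moderate, Moderate, Accommodate): Incumbent can switch to Passive (2 → 3). Not NE.
(Moderate, Moderate, Withdraw): Entrant can switch to Aggressive (7 → 8). Not NE.
(Moderate, Passive, Accommodate): Second Entrant can switch to Withdraw (0 → 2). Not NE.
(Moderate, Passive, Withdraw): Entrant can switch to Aggressive (5 → 8). Not NE.
(Passive, Aggressive, Accommodate): Incumbent gets 8, best alternative 7; Entrant gets 9, best alternative 6; Second Entrant gets 8, best alternative 3. No profitable deviation — NE.
(Passive, Aggressive, Withdraw): Entrant can switch to Moderate (7 → 9). Not NE.
(Passive, Moderate, Accommodate): Entrant can switch to Aggressive (4 → 9). Not NE.
(The remaining 3 profiles each have a profitable deviation by the same check.)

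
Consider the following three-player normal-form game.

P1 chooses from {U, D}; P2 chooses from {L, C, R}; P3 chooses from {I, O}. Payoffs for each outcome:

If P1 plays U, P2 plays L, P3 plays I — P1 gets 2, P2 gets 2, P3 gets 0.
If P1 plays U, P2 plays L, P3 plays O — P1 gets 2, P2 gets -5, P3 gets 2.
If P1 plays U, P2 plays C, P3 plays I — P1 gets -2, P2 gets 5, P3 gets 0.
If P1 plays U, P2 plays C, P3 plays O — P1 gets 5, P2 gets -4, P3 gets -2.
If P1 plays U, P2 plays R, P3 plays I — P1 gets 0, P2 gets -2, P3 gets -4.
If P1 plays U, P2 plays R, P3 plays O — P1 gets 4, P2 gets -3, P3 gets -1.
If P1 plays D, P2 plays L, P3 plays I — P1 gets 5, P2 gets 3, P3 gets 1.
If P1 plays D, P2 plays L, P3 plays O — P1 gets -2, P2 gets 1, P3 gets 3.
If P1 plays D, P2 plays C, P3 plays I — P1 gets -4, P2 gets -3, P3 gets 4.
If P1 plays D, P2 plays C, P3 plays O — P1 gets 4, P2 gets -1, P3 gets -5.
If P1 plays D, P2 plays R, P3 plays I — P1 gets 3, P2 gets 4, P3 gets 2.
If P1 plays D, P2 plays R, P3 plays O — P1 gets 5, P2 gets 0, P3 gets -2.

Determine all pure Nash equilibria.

For each player, find the best response to each opponent profile; mutual best responses are the pure NE.
P1 against (L, I): payoffs 2, 5 → best response D.
P1 against (L, O): payoffs 2, -2 → best response U.
P1 against (C, I): payoffs -2, -4 → best response U.
P1 against (C, O): payoffs 5, 4 → best response U.
P1 against (R, I): payoffs 0, 3 → best response D.
P1 against (R, O): payoffs 4, 5 → best response D.
P2 against (U, I): payoffs 2, 5, -2 → best response C.
P2 against (U, O): payoffs -5, -4, -3 → best response R.
P2 against (D, I): payoffs 3, -3, 4 → best response R.
P2 against (D, O): payoffs 1, -1, 0 → best response L.
P3 against (U, L): payoffs 0, 2 → best response O.
P3 against (U, C): payoffs 0, -2 → best response I.
P3 against (U, R): payoffs -4, -1 → best response O.
P3 against (D, L): payoffs 1, 3 → best response O.
P3 against (D, C): payoffs 4, -5 → best response I.
P3 against (D, R): payoffs 2, -2 → best response I.
Mutual best responses: (U, C, I); (D, R, I).

(U, C, I); (D, R, I)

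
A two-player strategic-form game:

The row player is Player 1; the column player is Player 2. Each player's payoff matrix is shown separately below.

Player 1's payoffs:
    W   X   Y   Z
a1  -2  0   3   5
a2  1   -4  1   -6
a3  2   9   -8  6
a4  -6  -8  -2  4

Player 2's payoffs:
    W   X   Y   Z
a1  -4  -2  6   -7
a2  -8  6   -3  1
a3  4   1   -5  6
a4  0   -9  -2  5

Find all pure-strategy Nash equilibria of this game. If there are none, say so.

Player 1 against W: payoffs -2, 1, 2, -6 → best response a3.
Player 1 against X: payoffs 0, -4, 9, -8 → best response a3.
Player 1 against Y: payoffs 3, 1, -8, -2 → best response a1.
Player 1 against Z: payoffs 5, -6, 6, 4 → best response a3.
Player 2 against a1: payoffs -4, -2, 6, -7 → best response Y.
Player 2 against a2: payoffs -8, 6, -3, 1 → best response X.
Player 2 against a3: payoffs 4, 1, -5, 6 → best response Z.
Player 2 against a4: payoffs 0, -9, -2, 5 → best response Z.
Mutual best responses: (a1, Y); (a3, Z).

The pure Nash equilibria are (a1, Y) and (a3, Z).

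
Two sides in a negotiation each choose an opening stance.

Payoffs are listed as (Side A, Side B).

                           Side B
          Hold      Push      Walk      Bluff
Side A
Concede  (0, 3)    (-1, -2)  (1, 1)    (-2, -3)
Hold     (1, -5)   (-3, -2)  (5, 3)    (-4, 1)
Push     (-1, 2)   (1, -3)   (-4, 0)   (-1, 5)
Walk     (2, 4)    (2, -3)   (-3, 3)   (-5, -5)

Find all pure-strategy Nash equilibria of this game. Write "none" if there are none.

Side A against Hold: payoffs 0, 1, -1, 2 → best response Walk.
Side A against Push: payoffs -1, -3, 1, 2 → best response Walk.
Side A against Walk: payoffs 1, 5, -4, -3 → best response Hold.
Side A against Bluff: payoffs -2, -4, -1, -5 → best response Push.
Side B against Concede: payoffs 3, -2, 1, -3 → best response Hold.
Side B against Hold: payoffs -5, -2, 3, 1 → best response Walk.
Side B against Push: payoffs 2, -3, 0, 5 → best response Bluff.
Side B against Walk: payoffs 4, -3, 3, -5 → best response Hold.
Mutual best responses: (Hold, Walk); (Push, Bluff); (Walk, Hold).

The pure Nash equilibria are (Hold, Walk) and (Push, Bluff) and (Walk, Hold).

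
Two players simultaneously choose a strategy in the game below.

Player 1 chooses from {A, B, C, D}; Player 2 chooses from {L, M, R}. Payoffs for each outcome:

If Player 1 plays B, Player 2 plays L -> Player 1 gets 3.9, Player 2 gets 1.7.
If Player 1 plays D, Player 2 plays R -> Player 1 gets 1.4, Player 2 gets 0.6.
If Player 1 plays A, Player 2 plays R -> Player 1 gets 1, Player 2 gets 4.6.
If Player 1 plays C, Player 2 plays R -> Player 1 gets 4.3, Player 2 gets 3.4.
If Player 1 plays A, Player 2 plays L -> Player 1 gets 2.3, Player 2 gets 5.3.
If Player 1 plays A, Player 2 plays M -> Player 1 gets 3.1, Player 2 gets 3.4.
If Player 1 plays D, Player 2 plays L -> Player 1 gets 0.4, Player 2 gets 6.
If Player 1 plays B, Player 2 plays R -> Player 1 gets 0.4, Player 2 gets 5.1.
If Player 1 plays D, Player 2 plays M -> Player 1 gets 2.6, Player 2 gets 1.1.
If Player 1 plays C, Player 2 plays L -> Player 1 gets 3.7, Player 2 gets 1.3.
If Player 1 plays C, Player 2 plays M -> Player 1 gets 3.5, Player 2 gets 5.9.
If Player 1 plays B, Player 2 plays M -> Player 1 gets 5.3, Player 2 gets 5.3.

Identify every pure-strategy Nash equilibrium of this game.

Player 1 against L: payoffs 2.3, 3.9, 3.7, 0.4 → best response B.
Player 1 against M: payoffs 3.1, 5.3, 3.5, 2.6 → best response B.
Player 1 against R: payoffs 1, 0.4, 4.3, 1.4 → best response C.
Player 2 against A: payoffs 5.3, 3.4, 4.6 → best response L.
Player 2 against B: payoffs 1.7, 5.3, 5.1 → best response M.
Player 2 against C: payoffs 1.3, 5.9, 3.4 → best response M.
Player 2 against D: payoffs 6, 1.1, 0.6 → best response L.
Mutual best responses: (B, M).

The unique pure-strategy Nash equilibrium is (B, M).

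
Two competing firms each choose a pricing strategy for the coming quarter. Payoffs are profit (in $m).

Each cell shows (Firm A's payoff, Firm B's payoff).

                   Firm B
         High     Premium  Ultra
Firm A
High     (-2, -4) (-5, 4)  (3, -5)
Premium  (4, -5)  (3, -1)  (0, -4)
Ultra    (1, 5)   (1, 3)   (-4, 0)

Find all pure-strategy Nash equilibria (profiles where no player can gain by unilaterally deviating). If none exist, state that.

Firm A against High: payoffs -2, 4, 1 → best response Premium.
Firm A against Premium: payoffs -5, 3, 1 → best response Premium.
Firm A against Ultra: payoffs 3, 0, -4 → best response High.
Firm B against High: payoffs -4, 4, -5 → best response Premium.
Firm B against Premium: payoffs -5, -1, -4 → best response Premium.
Firm B against Ultra: payoffs 5, 3, 0 → best response High.
Mutual best responses: (Premium, Premium).

Pure NE: (Premium, Premium)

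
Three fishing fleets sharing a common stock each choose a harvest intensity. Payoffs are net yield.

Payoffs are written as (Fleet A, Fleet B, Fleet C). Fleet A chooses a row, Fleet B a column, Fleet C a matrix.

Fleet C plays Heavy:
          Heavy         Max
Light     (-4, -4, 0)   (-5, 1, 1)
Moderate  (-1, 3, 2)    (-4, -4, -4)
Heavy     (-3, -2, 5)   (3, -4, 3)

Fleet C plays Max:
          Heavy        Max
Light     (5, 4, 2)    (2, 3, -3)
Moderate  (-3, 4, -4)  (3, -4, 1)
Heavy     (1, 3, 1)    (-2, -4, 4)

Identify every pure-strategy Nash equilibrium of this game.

The pure Nash equilibria are (Light, Heavy, Max) and (Moderate, Heavy, Heavy).

Fleet A against (Heavy, Heavy): payoffs -4, -1, -3 → best response Moderate.
Fleet A against (Heavy, Max): payoffs 5, -3, 1 → best response Light.
Fleet A against (Max, Heavy): payoffs -5, -4, 3 → best response Heavy.
Fleet A against (Max, Max): payoffs 2, 3, -2 → best response Moderate.
Fleet B against (Light, Heavy): payoffs -4, 1 → best response Max.
Fleet B against (Light, Max): payoffs 4, 3 → best response Heavy.
Fleet B against (Moderate, Heavy): payoffs 3, -4 → best response Heavy.
Fleet B against (Moderate, Max): payoffs 4, -4 → best response Heavy.
Fleet B against (Heavy, Heavy): payoffs -2, -4 → best response Heavy.
Fleet B against (Heavy, Max): payoffs 3, -4 → best response Heavy.
Fleet C against (Light, Heavy): payoffs 0, 2 → best response Max.
Fleet C against (Light, Max): payoffs 1, -3 → best response Heavy.
Fleet C against (Moderate, Heavy): payoffs 2, -4 → best response Heavy.
Fleet C against (Moderate, Max): payoffs -4, 1 → best response Max.
Fleet C against (Heavy, Heavy): payoffs 5, 1 → best response Heavy.
Fleet C against (Heavy, Max): payoffs 3, 4 → best response Max.
Mutual best responses: (Light, Heavy, Max); (Moderate, Heavy, Heavy).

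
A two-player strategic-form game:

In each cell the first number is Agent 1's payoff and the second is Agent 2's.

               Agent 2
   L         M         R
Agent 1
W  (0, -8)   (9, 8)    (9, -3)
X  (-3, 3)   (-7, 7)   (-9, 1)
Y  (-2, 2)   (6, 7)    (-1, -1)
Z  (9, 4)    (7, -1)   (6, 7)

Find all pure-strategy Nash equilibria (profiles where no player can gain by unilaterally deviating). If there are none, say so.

Agent 1 against L: payoffs 0, -3, -2, 9 → best response Z.
Agent 1 against M: payoffs 9, -7, 6, 7 → best response W.
Agent 1 against R: payoffs 9, -9, -1, 6 → best response W.
Agent 2 against W: payoffs -8, 8, -3 → best response M.
Agent 2 against X: payoffs 3, 7, 1 → best response M.
Agent 2 against Y: payoffs 2, 7, -1 → best response M.
Agent 2 against Z: payoffs 4, -1, 7 → best response R.
Mutual best responses: (W, M).

(W, M)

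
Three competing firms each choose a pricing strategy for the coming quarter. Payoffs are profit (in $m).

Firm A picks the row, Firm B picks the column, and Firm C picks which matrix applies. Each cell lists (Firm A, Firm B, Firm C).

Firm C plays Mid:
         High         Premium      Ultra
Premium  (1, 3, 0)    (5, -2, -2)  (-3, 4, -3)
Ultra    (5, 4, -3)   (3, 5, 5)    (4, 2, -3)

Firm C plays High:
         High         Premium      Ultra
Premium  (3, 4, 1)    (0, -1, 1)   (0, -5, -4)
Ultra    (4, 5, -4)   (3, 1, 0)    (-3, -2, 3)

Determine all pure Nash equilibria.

This game has no pure Nash equilibrium.

For each strategy profile, look for a profitable unilateral deviation.
(Premium, High, Mid): Firm A can switch to Ultra (1 → 5). Not NE.
(Premium, High, High): Firm A can switch to Ultra (3 → 4). Not NE.
(Premium, Premium, Mid): Firm B can switch to High (-2 → 3). Not NE.
(Premium, Premium, High): Firm A can switch to Ultra (0 → 3). Not NE.
(Premium, Ultra, Mid): Firm A can switch to Ultra (-3 → 4). Not NE.
(Premium, Ultra, High): Firm B can switch to High (-5 → 4). Not NE.
(Ultra, High, Mid): Firm B can switch to Premium (4 → 5). Not NE.
(Ultra, High, High): Firm C can switch to Mid (-4 → -3). Not NE.
(The remaining 4 profiles each have a profitable deviation by the same check.)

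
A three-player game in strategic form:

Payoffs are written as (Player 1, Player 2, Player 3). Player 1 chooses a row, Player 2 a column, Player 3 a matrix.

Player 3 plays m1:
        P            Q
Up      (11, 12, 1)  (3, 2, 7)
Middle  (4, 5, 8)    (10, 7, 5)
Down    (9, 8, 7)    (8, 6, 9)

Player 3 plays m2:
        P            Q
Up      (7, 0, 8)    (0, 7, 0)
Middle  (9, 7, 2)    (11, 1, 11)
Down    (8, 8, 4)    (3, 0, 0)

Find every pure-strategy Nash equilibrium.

Mark each player's best response to every combination of opponents' strategies; a profile where every player is best-responding is a pure Nash equilibrium.
Player 1 against (P, m1): payoffs 11, 4, 9 → best response Up.
Player 1 against (P, m2): payoffs 7, 9, 8 → best response Middle.
Player 1 against (Q, m1): payoffs 3, 10, 8 → best response Middle.
Player 1 against (Q, m2): payoffs 0, 11, 3 → best response Middle.
Player 2 against (Up, m1): payoffs 12, 2 → best response P.
Player 2 against (Up, m2): payoffs 0, 7 → best response Q.
Player 2 against (Middle, m1): payoffs 5, 7 → best response Q.
Player 2 against (Middle, m2): payoffs 7, 1 → best response P.
Player 2 against (Down, m1): payoffs 8, 6 → best response P.
Player 2 against (Down, m2): payoffs 8, 0 → best response P.
Player 3 against (Up, P): payoffs 1, 8 → best response m2.
Player 3 against (Up, Q): payoffs 7, 0 → best response m1.
Player 3 against (Middle, P): payoffs 8, 2 → best response m1.
Player 3 against (Middle, Q): payoffs 5, 11 → best response m2.
Player 3 against (Down, P): payoffs 7, 4 → best response m1.
Player 3 against (Down, Q): payoffs 9, 0 → best response m1.
No profile is a mutual best response for all players.

There is no pure-strategy Nash equilibrium.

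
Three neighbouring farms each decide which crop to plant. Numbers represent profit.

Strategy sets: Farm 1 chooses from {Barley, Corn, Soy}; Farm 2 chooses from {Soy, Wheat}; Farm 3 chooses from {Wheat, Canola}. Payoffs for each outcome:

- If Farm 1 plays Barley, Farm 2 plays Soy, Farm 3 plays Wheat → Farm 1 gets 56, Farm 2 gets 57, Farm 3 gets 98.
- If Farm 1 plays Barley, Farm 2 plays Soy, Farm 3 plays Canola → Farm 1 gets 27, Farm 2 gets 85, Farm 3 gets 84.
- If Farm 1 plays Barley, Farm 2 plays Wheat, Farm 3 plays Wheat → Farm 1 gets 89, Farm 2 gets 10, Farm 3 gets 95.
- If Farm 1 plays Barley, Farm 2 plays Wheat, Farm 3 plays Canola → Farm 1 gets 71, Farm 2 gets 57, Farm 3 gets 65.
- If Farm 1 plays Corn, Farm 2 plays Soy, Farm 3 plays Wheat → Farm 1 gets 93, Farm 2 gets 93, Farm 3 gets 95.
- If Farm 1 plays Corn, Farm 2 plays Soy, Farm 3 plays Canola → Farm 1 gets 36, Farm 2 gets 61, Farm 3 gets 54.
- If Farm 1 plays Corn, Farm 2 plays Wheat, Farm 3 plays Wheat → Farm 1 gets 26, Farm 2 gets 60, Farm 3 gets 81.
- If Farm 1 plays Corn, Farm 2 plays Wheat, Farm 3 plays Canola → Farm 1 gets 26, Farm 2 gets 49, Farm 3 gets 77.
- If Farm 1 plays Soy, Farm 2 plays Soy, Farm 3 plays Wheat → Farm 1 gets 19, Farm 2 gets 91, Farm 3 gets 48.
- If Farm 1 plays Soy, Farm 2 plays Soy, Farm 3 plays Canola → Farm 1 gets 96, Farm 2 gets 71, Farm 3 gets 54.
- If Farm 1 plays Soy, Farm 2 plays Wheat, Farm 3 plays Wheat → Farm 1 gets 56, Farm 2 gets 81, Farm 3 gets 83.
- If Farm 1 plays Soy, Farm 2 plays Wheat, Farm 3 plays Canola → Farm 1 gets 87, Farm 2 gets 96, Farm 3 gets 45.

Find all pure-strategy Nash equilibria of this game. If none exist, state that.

For each player, find the best response to each opponent profile; mutual best responses are the pure NE.
Farm 1 against (Soy, Wheat): payoffs 56, 93, 19 → best response Corn.
Farm 1 against (Soy, Canola): payoffs 27, 36, 96 → best response Soy.
Farm 1 against (Wheat, Wheat): payoffs 89, 26, 56 → best response Barley.
Farm 1 against (Wheat, Canola): payoffs 71, 26, 87 → best response Soy.
Farm 2 against (Barley, Wheat): payoffs 57, 10 → best response Soy.
Farm 2 against (Barley, Canola): payoffs 85, 57 → best response Soy.
Farm 2 against (Corn, Wheat): payoffs 93, 60 → best response Soy.
Farm 2 against (Corn, Canola): payoffs 61, 49 → best response Soy.
Farm 2 against (Soy, Wheat): payoffs 91, 81 → best response Soy.
Farm 2 against (Soy, Canola): payoffs 71, 96 → best response Wheat.
Farm 3 against (Barley, Soy): payoffs 98, 84 → best response Wheat.
Farm 3 against (Barley, Wheat): payoffs 95, 65 → best response Wheat.
Farm 3 against (Corn, Soy): payoffs 95, 54 → best response Wheat.
Farm 3 against (Corn, Wheat): payoffs 81, 77 → best response Wheat.
Farm 3 against (Soy, Soy): payoffs 48, 54 → best response Canola.
Farm 3 against (Soy, Wheat): payoffs 83, 45 → best response Wheat.
Mutual best responses: (Corn, Soy, Wheat).

(Corn, Soy, Wheat)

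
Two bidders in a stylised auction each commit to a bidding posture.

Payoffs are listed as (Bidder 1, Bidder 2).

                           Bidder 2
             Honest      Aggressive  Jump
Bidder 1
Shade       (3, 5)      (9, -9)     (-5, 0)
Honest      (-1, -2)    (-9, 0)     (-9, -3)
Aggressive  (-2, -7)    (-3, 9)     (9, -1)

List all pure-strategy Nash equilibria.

Pure NE: (Shade, Honest)

Bidder 1 against Honest: payoffs 3, -1, -2 → best response Shade.
Bidder 1 against Aggressive: payoffs 9, -9, -3 → best response Shade.
Bidder 1 against Jump: payoffs -5, -9, 9 → best response Aggressive.
Bidder 2 against Shade: payoffs 5, -9, 0 → best response Honest.
Bidder 2 against Honest: payoffs -2, 0, -3 → best response Aggressive.
Bidder 2 against Aggressive: payoffs -7, 9, -1 → best response Aggressive.
Mutual best responses: (Shade, Honest).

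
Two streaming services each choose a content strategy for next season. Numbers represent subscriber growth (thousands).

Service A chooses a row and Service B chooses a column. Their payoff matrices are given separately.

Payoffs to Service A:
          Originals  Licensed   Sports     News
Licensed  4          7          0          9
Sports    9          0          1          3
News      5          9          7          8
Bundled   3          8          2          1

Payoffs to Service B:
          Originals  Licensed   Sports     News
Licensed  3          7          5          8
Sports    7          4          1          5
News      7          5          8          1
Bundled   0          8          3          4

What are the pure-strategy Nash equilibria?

(Licensed, News); (Sports, Originals); (News, Sports)

(Licensed, Originals): Service A can switch to Sports (4 → 9). Not NE.
(Licensed, Licensed): Service A can switch to News (7 → 9). Not NE.
(Licensed, Sports): Service A can switch to Sports (0 → 1). Not NE.
(Licensed, News): Service A gets 9, best alternative 8; Service B gets 8, best alternative 7. No profitable deviation — NE.
(Sports, Originals): Service A gets 9, best alternative 5; Service B gets 7, best alternative 5. No profitable deviation — NE.
(Sports, Licensed): Service A can switch to Licensed (0 → 7). Not NE.
(Sports, Sports): Service A can switch to News (1 → 7). Not NE.
(Sports, News): Service A can switch to Licensed (3 → 9). Not NE.
(News, Originals): Service A can switch to Sports (5 → 9). Not NE.
(News, Licensed): Service B can switch to Originals (5 → 7). Not NE.
(News, Sports): Service A gets 7, best alternative 2; Service B gets 8, best alternative 7. No profitable deviation — NE.
(The remaining 5 profiles each have a profitable deviation by the same check.)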